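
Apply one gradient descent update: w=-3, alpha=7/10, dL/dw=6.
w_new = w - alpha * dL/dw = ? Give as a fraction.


w_new = -3 - 7/10 * 6 = -3 - 21/5 = -36/5.

-36/5


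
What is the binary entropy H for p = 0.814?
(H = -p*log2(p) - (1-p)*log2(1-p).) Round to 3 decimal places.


H = -0.814*log2(0.814) - 0.186*log2(0.186) = 0.693.

0.693


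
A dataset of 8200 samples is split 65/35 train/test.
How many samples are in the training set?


Test set = 8200 * 35% = 2870. Training set = 8200 - 2870 = 5330.

5330


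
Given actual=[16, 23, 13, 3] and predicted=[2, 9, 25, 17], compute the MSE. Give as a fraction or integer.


MSE = (1/4) * ((16-2)^2=196 + (23-9)^2=196 + (13-25)^2=144 + (3-17)^2=196). Sum = 732. MSE = 183.

183


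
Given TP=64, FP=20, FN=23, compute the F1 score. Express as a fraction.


Precision = 64/84 = 16/21. Recall = 64/87 = 64/87. F1 = 2*P*R/(P+R) = 128/171.

128/171


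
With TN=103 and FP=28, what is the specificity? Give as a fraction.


Specificity = TN / (TN + FP) = 103 / 131 = 103/131.

103/131


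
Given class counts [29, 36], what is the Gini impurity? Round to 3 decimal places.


Total = 65. Proportions: 29/65, 36/65. sum(p_i^2) = 0.5058. Gini = 1 - 0.5058 = 0.4942, which rounds to 0.494.

0.494


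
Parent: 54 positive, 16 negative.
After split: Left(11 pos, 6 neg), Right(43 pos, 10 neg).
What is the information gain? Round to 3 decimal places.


H(parent) = 0.7755. H(left) = 0.9367, H(right) = 0.6987. Weighted = (17/70)*0.9367 + (53/70)*0.6987 = 0.7565. IG = 0.7755 - 0.7565 = 0.0190, which rounds to 0.019.

0.019


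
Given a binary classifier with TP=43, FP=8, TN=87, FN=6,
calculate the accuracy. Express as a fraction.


Accuracy = (TP + TN) / (TP + TN + FP + FN) = (43 + 87) / 144 = 65/72.

65/72


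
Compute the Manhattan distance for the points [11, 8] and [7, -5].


d = sum of absolute differences: |11-7|=4 + |8--5|=13 = 17.

17


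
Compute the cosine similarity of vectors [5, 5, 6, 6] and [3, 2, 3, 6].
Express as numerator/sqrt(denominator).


dot = 79. |a|^2 = 122, |b|^2 = 58. cos = 79/sqrt(7076).

79/sqrt(7076)


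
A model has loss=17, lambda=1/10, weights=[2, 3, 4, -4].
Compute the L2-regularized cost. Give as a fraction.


L2 sq norm = sum(w^2) = 45. J = 17 + 1/10 * 45 = 43/2.

43/2


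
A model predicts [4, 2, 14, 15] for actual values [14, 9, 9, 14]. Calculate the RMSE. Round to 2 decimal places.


MSE = 43.7500. RMSE = sqrt(43.7500) = 6.61.

6.61


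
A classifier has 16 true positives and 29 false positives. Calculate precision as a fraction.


Precision = TP / (TP + FP) = 16 / 45 = 16/45.

16/45


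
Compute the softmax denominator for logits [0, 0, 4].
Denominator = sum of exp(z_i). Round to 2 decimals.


Denom = e^0=1.0000 + e^0=1.0000 + e^4=54.5982. Sum = 56.5982, which rounds to 56.60.

56.60


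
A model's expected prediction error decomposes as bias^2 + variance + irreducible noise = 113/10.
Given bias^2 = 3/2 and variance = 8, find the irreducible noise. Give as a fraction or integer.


Total error = bias^2 + variance + irreducible noise. So irreducible noise = 113/10 - 3/2 - 8 = 9/5.

9/5


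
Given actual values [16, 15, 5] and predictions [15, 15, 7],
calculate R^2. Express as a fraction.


Mean(y) = 12. SS_res = 5. SS_tot = 74. R^2 = 1 - 5/(74) = 69/74.

69/74


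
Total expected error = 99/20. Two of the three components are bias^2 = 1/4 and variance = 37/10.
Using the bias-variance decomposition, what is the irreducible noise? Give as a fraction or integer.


Total error = bias^2 + variance + irreducible noise. So irreducible noise = 99/20 - 1/4 - 37/10 = 1.

1


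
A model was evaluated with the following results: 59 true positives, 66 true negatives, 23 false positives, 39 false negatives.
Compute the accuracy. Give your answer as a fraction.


Accuracy = (TP + TN) / (TP + TN + FP + FN) = (59 + 66) / 187 = 125/187.

125/187


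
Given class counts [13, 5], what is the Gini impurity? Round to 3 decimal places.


Total = 18. Proportions: 13/18, 5/18. sum(p_i^2) = 0.5988. Gini = 1 - 0.5988 = 0.4012, which rounds to 0.401.

0.401


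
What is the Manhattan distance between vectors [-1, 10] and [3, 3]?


d = sum of absolute differences: |-1-3|=4 + |10-3|=7 = 11.

11


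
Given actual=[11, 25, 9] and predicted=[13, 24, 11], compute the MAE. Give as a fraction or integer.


MAE = (1/3) * (|11-13|=2 + |25-24|=1 + |9-11|=2). Sum = 5. MAE = 5/3.

5/3


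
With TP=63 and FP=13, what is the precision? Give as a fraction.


Precision = TP / (TP + FP) = 63 / 76 = 63/76.

63/76


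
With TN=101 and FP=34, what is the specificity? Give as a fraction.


Specificity = TN / (TN + FP) = 101 / 135 = 101/135.

101/135


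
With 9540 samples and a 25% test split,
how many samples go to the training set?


Test set = 9540 * 25% = 2385. Training set = 9540 - 2385 = 7155.

7155


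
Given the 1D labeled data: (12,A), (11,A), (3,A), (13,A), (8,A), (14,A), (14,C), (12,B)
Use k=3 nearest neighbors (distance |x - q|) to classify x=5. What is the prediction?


Distances: |12-5|=7, |11-5|=6, |3-5|=2, |13-5|=8, |8-5|=3, |14-5|=9, |14-5|=9, |12-5|=7. 3 nearest: (3,A), (8,A), (11,A). Counts: {'A': 3}. Majority class: A.

A


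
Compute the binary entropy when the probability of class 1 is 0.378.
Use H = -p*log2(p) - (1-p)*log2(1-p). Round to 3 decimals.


H = -0.378*log2(0.378) - 0.622*log2(0.622) = 0.957.

0.957


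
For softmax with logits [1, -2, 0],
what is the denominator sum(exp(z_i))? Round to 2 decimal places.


Denom = e^1=2.7183 + e^-2=0.1353 + e^0=1.0000. Sum = 3.8536, which rounds to 3.85.

3.85


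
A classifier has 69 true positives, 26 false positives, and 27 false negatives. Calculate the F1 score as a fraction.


Precision = 69/95 = 69/95. Recall = 69/96 = 23/32. F1 = 2*P*R/(P+R) = 138/191.

138/191


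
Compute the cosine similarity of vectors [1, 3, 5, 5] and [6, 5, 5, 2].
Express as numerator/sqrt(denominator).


dot = 56. |a|^2 = 60, |b|^2 = 90. cos = 56/sqrt(5400).

56/sqrt(5400)


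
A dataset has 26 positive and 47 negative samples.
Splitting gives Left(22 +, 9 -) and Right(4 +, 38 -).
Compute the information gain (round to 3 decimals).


H(parent) = 0.9395. H(left) = 0.8691, H(right) = 0.4537. Weighted = (31/73)*0.8691 + (42/73)*0.4537 = 0.6301. IG = 0.9395 - 0.6301 = 0.3094, which rounds to 0.309.

0.309


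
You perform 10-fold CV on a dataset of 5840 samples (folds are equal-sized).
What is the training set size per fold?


Each validation fold has 5840/10 = 584 samples. Training set = 5840 - 584 = 5256.

5256


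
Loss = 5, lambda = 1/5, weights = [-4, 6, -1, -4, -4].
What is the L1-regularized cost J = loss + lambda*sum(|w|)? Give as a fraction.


L1 norm = sum(|w|) = 19. J = 5 + 1/5 * 19 = 44/5.

44/5


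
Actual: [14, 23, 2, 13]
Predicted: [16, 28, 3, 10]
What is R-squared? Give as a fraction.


Mean(y) = 13. SS_res = 39. SS_tot = 222. R^2 = 1 - 39/(222) = 61/74.

61/74


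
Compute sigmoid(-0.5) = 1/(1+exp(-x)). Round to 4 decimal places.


sigma(-0.5) = 1/(1+e^(0.5)) = 1/(1+1.648721) = 1/2.648721 = 0.3775.

0.3775


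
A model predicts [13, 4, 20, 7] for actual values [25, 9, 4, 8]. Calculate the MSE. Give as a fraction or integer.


MSE = (1/4) * ((25-13)^2=144 + (9-4)^2=25 + (4-20)^2=256 + (8-7)^2=1). Sum = 426. MSE = 213/2.

213/2


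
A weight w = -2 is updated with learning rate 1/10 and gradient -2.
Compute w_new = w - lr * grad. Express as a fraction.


w_new = -2 - 1/10 * -2 = -2 - -1/5 = -9/5.

-9/5


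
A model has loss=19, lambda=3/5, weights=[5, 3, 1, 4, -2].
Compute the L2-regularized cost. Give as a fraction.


L2 sq norm = sum(w^2) = 55. J = 19 + 3/5 * 55 = 52.

52


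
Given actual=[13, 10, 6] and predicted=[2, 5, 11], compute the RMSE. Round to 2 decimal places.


MSE = 57.0000. RMSE = sqrt(57.0000) = 7.55.

7.55


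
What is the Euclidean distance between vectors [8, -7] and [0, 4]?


d = sqrt(sum of squared differences). (8-0)^2=64, (-7-4)^2=121. Sum = 185.

sqrt(185)


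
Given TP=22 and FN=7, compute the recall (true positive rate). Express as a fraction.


Recall = TP / (TP + FN) = 22 / 29 = 22/29.

22/29


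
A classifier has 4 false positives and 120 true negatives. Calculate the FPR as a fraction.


FPR = FP / (FP + TN) = 4 / 124 = 1/31.

1/31


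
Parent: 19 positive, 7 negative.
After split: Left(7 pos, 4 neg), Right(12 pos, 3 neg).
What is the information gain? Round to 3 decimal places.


H(parent) = 0.8404. H(left) = 0.9457, H(right) = 0.7219. Weighted = (11/26)*0.9457 + (15/26)*0.7219 = 0.8166. IG = 0.8404 - 0.8166 = 0.0238, which rounds to 0.024.

0.024


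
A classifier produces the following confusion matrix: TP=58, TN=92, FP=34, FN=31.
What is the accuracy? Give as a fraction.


Accuracy = (TP + TN) / (TP + TN + FP + FN) = (58 + 92) / 215 = 30/43.

30/43


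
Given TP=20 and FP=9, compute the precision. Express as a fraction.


Precision = TP / (TP + FP) = 20 / 29 = 20/29.

20/29


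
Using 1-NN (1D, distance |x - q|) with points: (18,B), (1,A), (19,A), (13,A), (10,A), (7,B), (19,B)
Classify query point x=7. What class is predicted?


Distances: |18-7|=11, |1-7|=6, |19-7|=12, |13-7|=6, |10-7|=3, |7-7|=0, |19-7|=12. 1 nearest: (7,B). Counts: {'B': 1}. Majority class: B.

B


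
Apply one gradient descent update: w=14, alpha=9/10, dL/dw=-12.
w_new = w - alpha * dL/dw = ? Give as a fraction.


w_new = 14 - 9/10 * -12 = 14 - -54/5 = 124/5.

124/5


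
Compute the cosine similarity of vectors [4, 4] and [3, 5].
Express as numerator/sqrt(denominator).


dot = 32. |a|^2 = 32, |b|^2 = 34. cos = 32/sqrt(1088).

32/sqrt(1088)


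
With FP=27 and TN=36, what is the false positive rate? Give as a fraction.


FPR = FP / (FP + TN) = 27 / 63 = 3/7.

3/7


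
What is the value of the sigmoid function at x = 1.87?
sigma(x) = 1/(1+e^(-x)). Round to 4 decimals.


sigma(1.87) = 1/(1+e^(-1.87)) = 1/(1+0.154124) = 1/1.154124 = 0.8665.

0.8665


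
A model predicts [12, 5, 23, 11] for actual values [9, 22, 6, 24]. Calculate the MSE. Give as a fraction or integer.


MSE = (1/4) * ((9-12)^2=9 + (22-5)^2=289 + (6-23)^2=289 + (24-11)^2=169). Sum = 756. MSE = 189.

189


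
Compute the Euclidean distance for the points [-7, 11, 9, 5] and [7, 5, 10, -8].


d = sqrt(sum of squared differences). (-7-7)^2=196, (11-5)^2=36, (9-10)^2=1, (5--8)^2=169. Sum = 402.

sqrt(402)


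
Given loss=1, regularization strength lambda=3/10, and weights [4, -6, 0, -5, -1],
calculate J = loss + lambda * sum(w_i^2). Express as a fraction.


L2 sq norm = sum(w^2) = 78. J = 1 + 3/10 * 78 = 122/5.

122/5


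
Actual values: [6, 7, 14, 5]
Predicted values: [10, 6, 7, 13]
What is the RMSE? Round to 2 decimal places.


MSE = 32.5000. RMSE = sqrt(32.5000) = 5.70.

5.70


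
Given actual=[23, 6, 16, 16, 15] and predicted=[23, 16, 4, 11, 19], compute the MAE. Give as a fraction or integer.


MAE = (1/5) * (|23-23|=0 + |6-16|=10 + |16-4|=12 + |16-11|=5 + |15-19|=4). Sum = 31. MAE = 31/5.

31/5


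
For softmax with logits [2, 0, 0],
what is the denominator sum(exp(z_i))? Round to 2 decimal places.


Denom = e^2=7.3891 + e^0=1.0000 + e^0=1.0000. Sum = 9.3891, which rounds to 9.39.

9.39


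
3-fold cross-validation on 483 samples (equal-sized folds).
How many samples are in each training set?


Each validation fold has 483/3 = 161 samples. Training set = 483 - 161 = 322.

322


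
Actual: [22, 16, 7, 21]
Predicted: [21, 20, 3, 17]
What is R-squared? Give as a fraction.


Mean(y) = 33/2. SS_res = 49. SS_tot = 141. R^2 = 1 - 49/(141) = 92/141.

92/141


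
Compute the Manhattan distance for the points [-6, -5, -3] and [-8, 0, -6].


d = sum of absolute differences: |-6--8|=2 + |-5-0|=5 + |-3--6|=3 = 10.

10


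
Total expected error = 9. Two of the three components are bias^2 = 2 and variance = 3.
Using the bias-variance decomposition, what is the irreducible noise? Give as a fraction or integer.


Total error = bias^2 + variance + irreducible noise. So irreducible noise = 9 - 2 - 3 = 4.

4


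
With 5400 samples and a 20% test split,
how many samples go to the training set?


Test set = 5400 * 20% = 1080. Training set = 5400 - 1080 = 4320.

4320


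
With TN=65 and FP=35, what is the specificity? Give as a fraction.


Specificity = TN / (TN + FP) = 65 / 100 = 13/20.

13/20


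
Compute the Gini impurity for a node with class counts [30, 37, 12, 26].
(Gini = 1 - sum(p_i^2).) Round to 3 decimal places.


Total = 105. Proportions: 30/105, 37/105, 12/105, 26/105. sum(p_i^2) = 0.2802. Gini = 1 - 0.2802 = 0.7198, which rounds to 0.720.

0.720


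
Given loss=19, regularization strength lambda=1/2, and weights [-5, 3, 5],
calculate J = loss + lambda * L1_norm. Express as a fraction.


L1 norm = sum(|w|) = 13. J = 19 + 1/2 * 13 = 51/2.

51/2


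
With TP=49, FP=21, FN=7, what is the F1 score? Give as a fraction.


Precision = 49/70 = 7/10. Recall = 49/56 = 7/8. F1 = 2*P*R/(P+R) = 7/9.

7/9


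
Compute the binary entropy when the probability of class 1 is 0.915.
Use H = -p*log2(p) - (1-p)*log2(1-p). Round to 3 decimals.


H = -0.915*log2(0.915) - 0.085*log2(0.085) = 0.420.

0.420


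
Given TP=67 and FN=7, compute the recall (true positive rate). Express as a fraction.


Recall = TP / (TP + FN) = 67 / 74 = 67/74.

67/74


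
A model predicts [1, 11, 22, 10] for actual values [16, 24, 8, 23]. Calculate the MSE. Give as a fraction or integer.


MSE = (1/4) * ((16-1)^2=225 + (24-11)^2=169 + (8-22)^2=196 + (23-10)^2=169). Sum = 759. MSE = 759/4.

759/4


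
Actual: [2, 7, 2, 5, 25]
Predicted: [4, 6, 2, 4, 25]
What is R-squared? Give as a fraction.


Mean(y) = 41/5. SS_res = 6. SS_tot = 1854/5. R^2 = 1 - 6/(1854/5) = 304/309.

304/309


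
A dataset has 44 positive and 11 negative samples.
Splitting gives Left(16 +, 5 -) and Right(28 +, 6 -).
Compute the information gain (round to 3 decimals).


H(parent) = 0.7219. H(left) = 0.7919, H(right) = 0.6723. Weighted = (21/55)*0.7919 + (34/55)*0.6723 = 0.7180. IG = 0.7219 - 0.7180 = 0.0039, which rounds to 0.004.

0.004


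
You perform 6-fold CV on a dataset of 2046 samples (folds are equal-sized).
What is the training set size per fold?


Each validation fold has 2046/6 = 341 samples. Training set = 2046 - 341 = 1705.

1705


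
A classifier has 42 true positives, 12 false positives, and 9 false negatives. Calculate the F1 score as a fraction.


Precision = 42/54 = 7/9. Recall = 42/51 = 14/17. F1 = 2*P*R/(P+R) = 4/5.

4/5


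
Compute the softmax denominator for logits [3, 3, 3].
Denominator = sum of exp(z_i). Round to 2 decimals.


Denom = e^3=20.0855 + e^3=20.0855 + e^3=20.0855. Sum = 60.2565, which rounds to 60.26.

60.26


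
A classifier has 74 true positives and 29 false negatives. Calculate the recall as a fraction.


Recall = TP / (TP + FN) = 74 / 103 = 74/103.

74/103


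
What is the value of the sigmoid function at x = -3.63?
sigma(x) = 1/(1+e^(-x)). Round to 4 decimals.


sigma(-3.63) = 1/(1+e^(3.63)) = 1/(1+37.712817) = 1/38.712817 = 0.0258.

0.0258


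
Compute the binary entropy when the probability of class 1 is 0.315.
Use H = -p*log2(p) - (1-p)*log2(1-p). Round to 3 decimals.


H = -0.315*log2(0.315) - 0.685*log2(0.685) = 0.899.

0.899


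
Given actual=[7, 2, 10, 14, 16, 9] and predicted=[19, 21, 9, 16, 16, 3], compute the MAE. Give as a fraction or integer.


MAE = (1/6) * (|7-19|=12 + |2-21|=19 + |10-9|=1 + |14-16|=2 + |16-16|=0 + |9-3|=6). Sum = 40. MAE = 20/3.

20/3


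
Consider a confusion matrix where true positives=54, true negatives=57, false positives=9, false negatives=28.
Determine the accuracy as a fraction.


Accuracy = (TP + TN) / (TP + TN + FP + FN) = (54 + 57) / 148 = 3/4.

3/4


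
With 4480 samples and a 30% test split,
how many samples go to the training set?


Test set = 4480 * 30% = 1344. Training set = 4480 - 1344 = 3136.

3136


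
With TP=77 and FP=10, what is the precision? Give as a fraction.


Precision = TP / (TP + FP) = 77 / 87 = 77/87.

77/87


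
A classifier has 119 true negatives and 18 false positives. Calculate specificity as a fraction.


Specificity = TN / (TN + FP) = 119 / 137 = 119/137.

119/137


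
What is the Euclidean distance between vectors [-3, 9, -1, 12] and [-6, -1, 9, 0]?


d = sqrt(sum of squared differences). (-3--6)^2=9, (9--1)^2=100, (-1-9)^2=100, (12-0)^2=144. Sum = 353.

sqrt(353)


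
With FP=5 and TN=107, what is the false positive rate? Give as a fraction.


FPR = FP / (FP + TN) = 5 / 112 = 5/112.

5/112


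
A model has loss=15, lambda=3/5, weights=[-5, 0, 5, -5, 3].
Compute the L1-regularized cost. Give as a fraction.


L1 norm = sum(|w|) = 18. J = 15 + 3/5 * 18 = 129/5.

129/5


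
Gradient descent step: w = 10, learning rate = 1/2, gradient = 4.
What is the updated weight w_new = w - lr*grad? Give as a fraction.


w_new = 10 - 1/2 * 4 = 10 - 2 = 8.

8


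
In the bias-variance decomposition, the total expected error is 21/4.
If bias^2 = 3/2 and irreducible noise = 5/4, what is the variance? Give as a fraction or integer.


Total error = bias^2 + variance + irreducible noise. So variance = 21/4 - 3/2 - 5/4 = 5/2.

5/2


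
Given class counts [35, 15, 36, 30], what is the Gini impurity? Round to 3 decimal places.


Total = 116. Proportions: 35/116, 15/116, 36/116, 30/116. sum(p_i^2) = 0.2710. Gini = 1 - 0.2710 = 0.7290, which rounds to 0.729.

0.729


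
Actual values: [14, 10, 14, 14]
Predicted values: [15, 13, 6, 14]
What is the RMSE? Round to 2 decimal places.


MSE = 18.5000. RMSE = sqrt(18.5000) = 4.30.

4.30


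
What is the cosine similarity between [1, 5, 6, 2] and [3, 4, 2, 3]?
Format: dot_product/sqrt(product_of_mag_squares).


dot = 41. |a|^2 = 66, |b|^2 = 38. cos = 41/sqrt(2508).

41/sqrt(2508)


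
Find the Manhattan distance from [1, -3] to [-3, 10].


d = sum of absolute differences: |1--3|=4 + |-3-10|=13 = 17.

17


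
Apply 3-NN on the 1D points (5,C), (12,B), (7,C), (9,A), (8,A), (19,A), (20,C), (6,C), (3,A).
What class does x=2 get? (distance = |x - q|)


Distances: |5-2|=3, |12-2|=10, |7-2|=5, |9-2|=7, |8-2|=6, |19-2|=17, |20-2|=18, |6-2|=4, |3-2|=1. 3 nearest: (3,A), (5,C), (6,C). Counts: {'A': 1, 'C': 2}. Majority class: C.

C


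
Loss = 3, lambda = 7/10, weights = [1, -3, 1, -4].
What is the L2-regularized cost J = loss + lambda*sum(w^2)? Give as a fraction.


L2 sq norm = sum(w^2) = 27. J = 3 + 7/10 * 27 = 219/10.

219/10


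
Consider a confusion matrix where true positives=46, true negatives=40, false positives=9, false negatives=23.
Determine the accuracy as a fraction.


Accuracy = (TP + TN) / (TP + TN + FP + FN) = (46 + 40) / 118 = 43/59.

43/59


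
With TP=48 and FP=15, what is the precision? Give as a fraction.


Precision = TP / (TP + FP) = 48 / 63 = 16/21.

16/21


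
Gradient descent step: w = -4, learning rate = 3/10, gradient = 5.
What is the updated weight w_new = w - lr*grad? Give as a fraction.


w_new = -4 - 3/10 * 5 = -4 - 3/2 = -11/2.

-11/2


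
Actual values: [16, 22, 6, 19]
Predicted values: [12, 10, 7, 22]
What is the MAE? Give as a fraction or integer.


MAE = (1/4) * (|16-12|=4 + |22-10|=12 + |6-7|=1 + |19-22|=3). Sum = 20. MAE = 5.

5


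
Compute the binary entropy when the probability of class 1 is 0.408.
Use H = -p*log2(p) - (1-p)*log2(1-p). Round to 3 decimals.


H = -0.408*log2(0.408) - 0.592*log2(0.592) = 0.975.

0.975


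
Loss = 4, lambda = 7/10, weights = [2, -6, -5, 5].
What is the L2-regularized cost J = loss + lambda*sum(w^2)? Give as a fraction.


L2 sq norm = sum(w^2) = 90. J = 4 + 7/10 * 90 = 67.

67


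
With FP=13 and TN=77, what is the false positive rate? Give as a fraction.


FPR = FP / (FP + TN) = 13 / 90 = 13/90.

13/90


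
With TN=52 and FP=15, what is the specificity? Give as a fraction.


Specificity = TN / (TN + FP) = 52 / 67 = 52/67.

52/67


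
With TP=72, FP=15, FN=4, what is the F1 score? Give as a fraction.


Precision = 72/87 = 24/29. Recall = 72/76 = 18/19. F1 = 2*P*R/(P+R) = 144/163.

144/163


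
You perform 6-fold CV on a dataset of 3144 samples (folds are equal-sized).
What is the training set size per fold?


Each validation fold has 3144/6 = 524 samples. Training set = 3144 - 524 = 2620.

2620


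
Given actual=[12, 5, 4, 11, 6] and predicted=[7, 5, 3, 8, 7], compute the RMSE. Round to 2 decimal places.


MSE = 7.2000. RMSE = sqrt(7.2000) = 2.68.

2.68


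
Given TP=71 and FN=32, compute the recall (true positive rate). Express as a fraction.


Recall = TP / (TP + FN) = 71 / 103 = 71/103.

71/103


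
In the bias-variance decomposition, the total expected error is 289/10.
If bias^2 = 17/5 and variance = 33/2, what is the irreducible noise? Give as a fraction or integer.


Total error = bias^2 + variance + irreducible noise. So irreducible noise = 289/10 - 17/5 - 33/2 = 9.

9


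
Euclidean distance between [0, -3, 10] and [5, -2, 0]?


d = sqrt(sum of squared differences). (0-5)^2=25, (-3--2)^2=1, (10-0)^2=100. Sum = 126.

sqrt(126)


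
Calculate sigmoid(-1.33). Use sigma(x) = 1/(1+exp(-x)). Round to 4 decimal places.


sigma(-1.33) = 1/(1+e^(1.33)) = 1/(1+3.781043) = 1/4.781043 = 0.2092.

0.2092


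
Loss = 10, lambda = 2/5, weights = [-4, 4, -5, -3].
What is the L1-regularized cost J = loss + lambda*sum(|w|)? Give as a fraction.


L1 norm = sum(|w|) = 16. J = 10 + 2/5 * 16 = 82/5.

82/5


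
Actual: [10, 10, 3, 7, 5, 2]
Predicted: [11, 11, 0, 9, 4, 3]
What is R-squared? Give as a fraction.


Mean(y) = 37/6. SS_res = 17. SS_tot = 353/6. R^2 = 1 - 17/(353/6) = 251/353.

251/353


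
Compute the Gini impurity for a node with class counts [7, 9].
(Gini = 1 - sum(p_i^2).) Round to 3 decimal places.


Total = 16. Proportions: 7/16, 9/16. sum(p_i^2) = 0.5078. Gini = 1 - 0.5078 = 0.4922, which rounds to 0.492.

0.492


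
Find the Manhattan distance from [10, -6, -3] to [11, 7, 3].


d = sum of absolute differences: |10-11|=1 + |-6-7|=13 + |-3-3|=6 = 20.

20


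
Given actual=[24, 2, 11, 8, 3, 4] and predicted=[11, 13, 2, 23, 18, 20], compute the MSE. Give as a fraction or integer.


MSE = (1/6) * ((24-11)^2=169 + (2-13)^2=121 + (11-2)^2=81 + (8-23)^2=225 + (3-18)^2=225 + (4-20)^2=256). Sum = 1077. MSE = 359/2.

359/2


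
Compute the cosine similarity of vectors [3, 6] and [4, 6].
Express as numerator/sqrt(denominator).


dot = 48. |a|^2 = 45, |b|^2 = 52. cos = 48/sqrt(2340).

48/sqrt(2340)


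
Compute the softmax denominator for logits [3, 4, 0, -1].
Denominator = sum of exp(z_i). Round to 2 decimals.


Denom = e^3=20.0855 + e^4=54.5982 + e^0=1.0000 + e^-1=0.3679. Sum = 76.0516, which rounds to 76.05.

76.05


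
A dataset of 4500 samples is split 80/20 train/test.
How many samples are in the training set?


Test set = 4500 * 20% = 900. Training set = 4500 - 900 = 3600.

3600


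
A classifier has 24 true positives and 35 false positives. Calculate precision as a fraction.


Precision = TP / (TP + FP) = 24 / 59 = 24/59.

24/59


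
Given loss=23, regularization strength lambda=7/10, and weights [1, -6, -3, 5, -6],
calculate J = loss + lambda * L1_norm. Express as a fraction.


L1 norm = sum(|w|) = 21. J = 23 + 7/10 * 21 = 377/10.

377/10


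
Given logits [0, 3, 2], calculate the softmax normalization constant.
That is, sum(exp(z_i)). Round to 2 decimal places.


Denom = e^0=1.0000 + e^3=20.0855 + e^2=7.3891. Sum = 28.4746, which rounds to 28.47.

28.47


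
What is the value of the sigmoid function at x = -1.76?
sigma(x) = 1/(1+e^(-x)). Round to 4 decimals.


sigma(-1.76) = 1/(1+e^(1.76)) = 1/(1+5.812437) = 1/6.812437 = 0.1468.

0.1468


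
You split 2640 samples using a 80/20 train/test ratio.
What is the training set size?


Test set = 2640 * 20% = 528. Training set = 2640 - 528 = 2112.

2112


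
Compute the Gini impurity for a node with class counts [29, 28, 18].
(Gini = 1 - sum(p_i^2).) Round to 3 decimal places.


Total = 75. Proportions: 29/75, 28/75, 18/75. sum(p_i^2) = 0.3465. Gini = 1 - 0.3465 = 0.6535, which rounds to 0.654.

0.654


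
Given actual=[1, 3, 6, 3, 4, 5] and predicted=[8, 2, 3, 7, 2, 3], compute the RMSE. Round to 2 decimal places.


MSE = 13.8333. RMSE = sqrt(13.8333) = 3.72.

3.72


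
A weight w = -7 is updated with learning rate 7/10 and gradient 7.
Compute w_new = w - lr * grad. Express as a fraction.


w_new = -7 - 7/10 * 7 = -7 - 49/10 = -119/10.

-119/10


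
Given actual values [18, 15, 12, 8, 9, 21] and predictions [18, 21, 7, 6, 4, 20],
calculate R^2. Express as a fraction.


Mean(y) = 83/6. SS_res = 91. SS_tot = 785/6. R^2 = 1 - 91/(785/6) = 239/785.

239/785


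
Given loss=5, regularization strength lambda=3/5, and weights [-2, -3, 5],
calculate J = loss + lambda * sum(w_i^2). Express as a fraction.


L2 sq norm = sum(w^2) = 38. J = 5 + 3/5 * 38 = 139/5.

139/5


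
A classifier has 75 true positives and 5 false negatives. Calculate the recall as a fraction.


Recall = TP / (TP + FN) = 75 / 80 = 15/16.

15/16


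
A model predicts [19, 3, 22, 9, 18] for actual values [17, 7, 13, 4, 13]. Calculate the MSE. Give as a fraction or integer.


MSE = (1/5) * ((17-19)^2=4 + (7-3)^2=16 + (13-22)^2=81 + (4-9)^2=25 + (13-18)^2=25). Sum = 151. MSE = 151/5.

151/5


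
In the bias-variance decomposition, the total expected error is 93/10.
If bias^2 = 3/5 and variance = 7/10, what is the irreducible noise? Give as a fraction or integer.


Total error = bias^2 + variance + irreducible noise. So irreducible noise = 93/10 - 3/5 - 7/10 = 8.

8


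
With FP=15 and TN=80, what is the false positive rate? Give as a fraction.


FPR = FP / (FP + TN) = 15 / 95 = 3/19.

3/19


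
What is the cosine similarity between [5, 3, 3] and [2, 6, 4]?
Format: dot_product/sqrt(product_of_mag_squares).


dot = 40. |a|^2 = 43, |b|^2 = 56. cos = 40/sqrt(2408).

40/sqrt(2408)


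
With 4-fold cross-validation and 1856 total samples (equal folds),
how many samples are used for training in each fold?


Each validation fold has 1856/4 = 464 samples. Training set = 1856 - 464 = 1392.

1392


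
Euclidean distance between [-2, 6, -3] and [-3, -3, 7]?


d = sqrt(sum of squared differences). (-2--3)^2=1, (6--3)^2=81, (-3-7)^2=100. Sum = 182.

sqrt(182)


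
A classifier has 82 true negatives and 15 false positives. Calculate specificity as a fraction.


Specificity = TN / (TN + FP) = 82 / 97 = 82/97.

82/97


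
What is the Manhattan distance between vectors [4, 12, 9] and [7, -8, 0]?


d = sum of absolute differences: |4-7|=3 + |12--8|=20 + |9-0|=9 = 32.

32


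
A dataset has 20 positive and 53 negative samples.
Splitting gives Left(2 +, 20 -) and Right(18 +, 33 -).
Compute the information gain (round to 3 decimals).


H(parent) = 0.8471. H(left) = 0.4395, H(right) = 0.9367. Weighted = (22/73)*0.4395 + (51/73)*0.9367 = 0.7869. IG = 0.8471 - 0.7869 = 0.0602, which rounds to 0.060.

0.060


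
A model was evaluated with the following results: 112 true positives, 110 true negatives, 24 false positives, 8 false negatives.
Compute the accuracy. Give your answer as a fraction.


Accuracy = (TP + TN) / (TP + TN + FP + FN) = (112 + 110) / 254 = 111/127.

111/127


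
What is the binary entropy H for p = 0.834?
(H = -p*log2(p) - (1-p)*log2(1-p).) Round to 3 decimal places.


H = -0.834*log2(0.834) - 0.166*log2(0.166) = 0.648.

0.648


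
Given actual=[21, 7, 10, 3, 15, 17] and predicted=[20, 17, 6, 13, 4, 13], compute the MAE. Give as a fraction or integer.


MAE = (1/6) * (|21-20|=1 + |7-17|=10 + |10-6|=4 + |3-13|=10 + |15-4|=11 + |17-13|=4). Sum = 40. MAE = 20/3.

20/3


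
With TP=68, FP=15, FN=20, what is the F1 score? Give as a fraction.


Precision = 68/83 = 68/83. Recall = 68/88 = 17/22. F1 = 2*P*R/(P+R) = 136/171.

136/171


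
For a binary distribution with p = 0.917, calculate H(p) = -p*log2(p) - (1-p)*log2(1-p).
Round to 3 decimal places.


H = -0.917*log2(0.917) - 0.083*log2(0.083) = 0.413.

0.413


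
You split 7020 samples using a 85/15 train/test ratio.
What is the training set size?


Test set = 7020 * 15% = 1053. Training set = 7020 - 1053 = 5967.

5967


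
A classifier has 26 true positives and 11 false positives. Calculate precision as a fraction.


Precision = TP / (TP + FP) = 26 / 37 = 26/37.

26/37


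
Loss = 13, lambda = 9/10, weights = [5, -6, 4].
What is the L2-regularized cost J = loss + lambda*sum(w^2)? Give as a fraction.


L2 sq norm = sum(w^2) = 77. J = 13 + 9/10 * 77 = 823/10.

823/10


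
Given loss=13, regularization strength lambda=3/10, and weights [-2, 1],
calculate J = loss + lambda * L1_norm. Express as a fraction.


L1 norm = sum(|w|) = 3. J = 13 + 3/10 * 3 = 139/10.

139/10


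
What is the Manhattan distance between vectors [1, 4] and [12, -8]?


d = sum of absolute differences: |1-12|=11 + |4--8|=12 = 23.

23


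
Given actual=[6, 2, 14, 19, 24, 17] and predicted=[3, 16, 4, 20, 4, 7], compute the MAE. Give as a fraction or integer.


MAE = (1/6) * (|6-3|=3 + |2-16|=14 + |14-4|=10 + |19-20|=1 + |24-4|=20 + |17-7|=10). Sum = 58. MAE = 29/3.

29/3


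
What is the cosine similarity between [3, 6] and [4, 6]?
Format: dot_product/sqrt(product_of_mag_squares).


dot = 48. |a|^2 = 45, |b|^2 = 52. cos = 48/sqrt(2340).

48/sqrt(2340)


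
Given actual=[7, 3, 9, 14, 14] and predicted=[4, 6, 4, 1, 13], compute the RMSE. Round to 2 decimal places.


MSE = 42.6000. RMSE = sqrt(42.6000) = 6.53.

6.53


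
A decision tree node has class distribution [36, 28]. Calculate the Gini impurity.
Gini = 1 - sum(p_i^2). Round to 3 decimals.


Total = 64. Proportions: 36/64, 28/64. sum(p_i^2) = 0.5078. Gini = 1 - 0.5078 = 0.4922, which rounds to 0.492.

0.492


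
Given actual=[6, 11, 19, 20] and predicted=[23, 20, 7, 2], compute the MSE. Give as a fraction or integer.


MSE = (1/4) * ((6-23)^2=289 + (11-20)^2=81 + (19-7)^2=144 + (20-2)^2=324). Sum = 838. MSE = 419/2.

419/2


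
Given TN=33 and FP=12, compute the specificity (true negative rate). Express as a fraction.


Specificity = TN / (TN + FP) = 33 / 45 = 11/15.

11/15


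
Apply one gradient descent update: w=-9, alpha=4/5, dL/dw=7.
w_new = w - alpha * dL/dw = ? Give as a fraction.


w_new = -9 - 4/5 * 7 = -9 - 28/5 = -73/5.

-73/5


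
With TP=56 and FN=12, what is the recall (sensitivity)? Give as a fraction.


Recall = TP / (TP + FN) = 56 / 68 = 14/17.

14/17


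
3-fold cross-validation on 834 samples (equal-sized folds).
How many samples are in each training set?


Each validation fold has 834/3 = 278 samples. Training set = 834 - 278 = 556.

556


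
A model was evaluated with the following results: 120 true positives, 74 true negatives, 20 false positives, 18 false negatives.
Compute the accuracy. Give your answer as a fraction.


Accuracy = (TP + TN) / (TP + TN + FP + FN) = (120 + 74) / 232 = 97/116.

97/116


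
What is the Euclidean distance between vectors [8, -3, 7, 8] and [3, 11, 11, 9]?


d = sqrt(sum of squared differences). (8-3)^2=25, (-3-11)^2=196, (7-11)^2=16, (8-9)^2=1. Sum = 238.

sqrt(238)


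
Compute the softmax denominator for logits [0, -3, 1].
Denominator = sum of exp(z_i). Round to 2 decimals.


Denom = e^0=1.0000 + e^-3=0.0498 + e^1=2.7183. Sum = 3.7681, which rounds to 3.77.

3.77


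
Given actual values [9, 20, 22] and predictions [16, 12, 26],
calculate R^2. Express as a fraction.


Mean(y) = 17. SS_res = 129. SS_tot = 98. R^2 = 1 - 129/(98) = -31/98.

-31/98


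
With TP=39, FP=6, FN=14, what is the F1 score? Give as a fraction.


Precision = 39/45 = 13/15. Recall = 39/53 = 39/53. F1 = 2*P*R/(P+R) = 39/49.

39/49


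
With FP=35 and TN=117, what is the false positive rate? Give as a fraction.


FPR = FP / (FP + TN) = 35 / 152 = 35/152.

35/152


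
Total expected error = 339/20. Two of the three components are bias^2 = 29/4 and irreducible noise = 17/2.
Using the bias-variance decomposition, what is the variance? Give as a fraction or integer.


Total error = bias^2 + variance + irreducible noise. So variance = 339/20 - 29/4 - 17/2 = 6/5.

6/5


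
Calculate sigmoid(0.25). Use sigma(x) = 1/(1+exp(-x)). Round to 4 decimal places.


sigma(0.25) = 1/(1+e^(-0.25)) = 1/(1+0.778801) = 1/1.778801 = 0.5622.

0.5622


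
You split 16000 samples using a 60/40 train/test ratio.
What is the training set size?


Test set = 16000 * 40% = 6400. Training set = 16000 - 6400 = 9600.

9600


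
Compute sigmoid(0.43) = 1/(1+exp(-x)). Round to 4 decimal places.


sigma(0.43) = 1/(1+e^(-0.43)) = 1/(1+0.650509) = 1/1.650509 = 0.6059.

0.6059


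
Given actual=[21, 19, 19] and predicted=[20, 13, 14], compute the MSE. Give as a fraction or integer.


MSE = (1/3) * ((21-20)^2=1 + (19-13)^2=36 + (19-14)^2=25). Sum = 62. MSE = 62/3.

62/3


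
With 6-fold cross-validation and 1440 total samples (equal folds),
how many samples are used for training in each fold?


Each validation fold has 1440/6 = 240 samples. Training set = 1440 - 240 = 1200.

1200


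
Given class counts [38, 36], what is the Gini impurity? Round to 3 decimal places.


Total = 74. Proportions: 38/74, 36/74. sum(p_i^2) = 0.5004. Gini = 1 - 0.5004 = 0.4996, which rounds to 0.500.

0.500


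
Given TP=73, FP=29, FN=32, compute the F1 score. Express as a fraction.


Precision = 73/102 = 73/102. Recall = 73/105 = 73/105. F1 = 2*P*R/(P+R) = 146/207.

146/207


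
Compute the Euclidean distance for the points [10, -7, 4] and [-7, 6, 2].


d = sqrt(sum of squared differences). (10--7)^2=289, (-7-6)^2=169, (4-2)^2=4. Sum = 462.

sqrt(462)


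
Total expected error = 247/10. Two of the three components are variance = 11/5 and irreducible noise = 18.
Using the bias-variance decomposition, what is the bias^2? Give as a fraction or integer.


Total error = bias^2 + variance + irreducible noise. So bias^2 = 247/10 - 11/5 - 18 = 9/2.

9/2


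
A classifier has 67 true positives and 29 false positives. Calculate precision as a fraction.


Precision = TP / (TP + FP) = 67 / 96 = 67/96.

67/96


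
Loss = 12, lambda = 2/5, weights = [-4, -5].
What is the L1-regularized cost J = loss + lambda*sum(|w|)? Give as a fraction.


L1 norm = sum(|w|) = 9. J = 12 + 2/5 * 9 = 78/5.

78/5


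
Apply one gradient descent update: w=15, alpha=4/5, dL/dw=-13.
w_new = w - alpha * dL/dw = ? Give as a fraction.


w_new = 15 - 4/5 * -13 = 15 - -52/5 = 127/5.

127/5


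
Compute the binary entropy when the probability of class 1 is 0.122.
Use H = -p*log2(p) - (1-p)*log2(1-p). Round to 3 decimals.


H = -0.122*log2(0.122) - 0.878*log2(0.878) = 0.535.

0.535


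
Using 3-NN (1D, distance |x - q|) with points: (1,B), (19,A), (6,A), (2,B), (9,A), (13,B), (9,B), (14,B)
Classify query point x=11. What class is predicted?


Distances: |1-11|=10, |19-11|=8, |6-11|=5, |2-11|=9, |9-11|=2, |13-11|=2, |9-11|=2, |14-11|=3. 3 nearest: (9,A), (13,B), (9,B). Counts: {'A': 1, 'B': 2}. Majority class: B.

B


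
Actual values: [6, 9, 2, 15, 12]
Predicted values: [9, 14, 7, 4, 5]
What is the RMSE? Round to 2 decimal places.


MSE = 45.8000. RMSE = sqrt(45.8000) = 6.77.

6.77


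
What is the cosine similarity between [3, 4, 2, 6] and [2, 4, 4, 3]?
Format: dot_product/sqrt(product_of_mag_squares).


dot = 48. |a|^2 = 65, |b|^2 = 45. cos = 48/sqrt(2925).

48/sqrt(2925)


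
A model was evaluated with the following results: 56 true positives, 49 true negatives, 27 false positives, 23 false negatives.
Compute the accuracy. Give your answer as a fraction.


Accuracy = (TP + TN) / (TP + TN + FP + FN) = (56 + 49) / 155 = 21/31.

21/31


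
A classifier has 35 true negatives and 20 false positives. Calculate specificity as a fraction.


Specificity = TN / (TN + FP) = 35 / 55 = 7/11.

7/11


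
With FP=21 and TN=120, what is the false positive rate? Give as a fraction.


FPR = FP / (FP + TN) = 21 / 141 = 7/47.

7/47


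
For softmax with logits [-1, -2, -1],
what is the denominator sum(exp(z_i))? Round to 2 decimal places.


Denom = e^-1=0.3679 + e^-2=0.1353 + e^-1=0.3679. Sum = 0.8711, which rounds to 0.87.

0.87


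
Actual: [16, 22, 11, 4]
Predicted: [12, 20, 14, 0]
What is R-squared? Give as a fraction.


Mean(y) = 53/4. SS_res = 45. SS_tot = 699/4. R^2 = 1 - 45/(699/4) = 173/233.

173/233


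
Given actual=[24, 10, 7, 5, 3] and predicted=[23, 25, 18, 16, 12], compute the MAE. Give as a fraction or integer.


MAE = (1/5) * (|24-23|=1 + |10-25|=15 + |7-18|=11 + |5-16|=11 + |3-12|=9). Sum = 47. MAE = 47/5.

47/5


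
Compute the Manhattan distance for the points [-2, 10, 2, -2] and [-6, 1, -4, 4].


d = sum of absolute differences: |-2--6|=4 + |10-1|=9 + |2--4|=6 + |-2-4|=6 = 25.

25


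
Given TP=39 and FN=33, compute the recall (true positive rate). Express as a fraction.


Recall = TP / (TP + FN) = 39 / 72 = 13/24.

13/24


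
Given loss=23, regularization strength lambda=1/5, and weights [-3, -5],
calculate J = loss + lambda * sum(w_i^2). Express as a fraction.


L2 sq norm = sum(w^2) = 34. J = 23 + 1/5 * 34 = 149/5.

149/5


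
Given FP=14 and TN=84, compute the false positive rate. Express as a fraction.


FPR = FP / (FP + TN) = 14 / 98 = 1/7.

1/7


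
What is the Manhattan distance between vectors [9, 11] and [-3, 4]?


d = sum of absolute differences: |9--3|=12 + |11-4|=7 = 19.

19


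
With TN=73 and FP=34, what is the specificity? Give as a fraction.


Specificity = TN / (TN + FP) = 73 / 107 = 73/107.

73/107


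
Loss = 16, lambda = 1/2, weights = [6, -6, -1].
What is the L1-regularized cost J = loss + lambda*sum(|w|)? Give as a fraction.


L1 norm = sum(|w|) = 13. J = 16 + 1/2 * 13 = 45/2.

45/2


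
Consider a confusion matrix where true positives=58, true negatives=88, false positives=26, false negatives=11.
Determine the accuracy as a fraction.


Accuracy = (TP + TN) / (TP + TN + FP + FN) = (58 + 88) / 183 = 146/183.

146/183


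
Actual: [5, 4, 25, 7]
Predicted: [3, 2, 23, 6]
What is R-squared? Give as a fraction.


Mean(y) = 41/4. SS_res = 13. SS_tot = 1179/4. R^2 = 1 - 13/(1179/4) = 1127/1179.

1127/1179


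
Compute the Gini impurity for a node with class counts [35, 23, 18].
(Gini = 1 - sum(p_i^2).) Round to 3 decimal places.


Total = 76. Proportions: 35/76, 23/76, 18/76. sum(p_i^2) = 0.3598. Gini = 1 - 0.3598 = 0.6402, which rounds to 0.640.

0.640


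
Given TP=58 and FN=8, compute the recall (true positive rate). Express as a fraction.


Recall = TP / (TP + FN) = 58 / 66 = 29/33.

29/33


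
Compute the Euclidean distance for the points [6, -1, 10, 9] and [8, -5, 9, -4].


d = sqrt(sum of squared differences). (6-8)^2=4, (-1--5)^2=16, (10-9)^2=1, (9--4)^2=169. Sum = 190.

sqrt(190)


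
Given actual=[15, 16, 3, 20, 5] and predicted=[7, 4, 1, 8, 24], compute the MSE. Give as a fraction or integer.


MSE = (1/5) * ((15-7)^2=64 + (16-4)^2=144 + (3-1)^2=4 + (20-8)^2=144 + (5-24)^2=361). Sum = 717. MSE = 717/5.

717/5


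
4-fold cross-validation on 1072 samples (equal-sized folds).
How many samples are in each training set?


Each validation fold has 1072/4 = 268 samples. Training set = 1072 - 268 = 804.

804


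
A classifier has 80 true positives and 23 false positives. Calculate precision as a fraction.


Precision = TP / (TP + FP) = 80 / 103 = 80/103.

80/103
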